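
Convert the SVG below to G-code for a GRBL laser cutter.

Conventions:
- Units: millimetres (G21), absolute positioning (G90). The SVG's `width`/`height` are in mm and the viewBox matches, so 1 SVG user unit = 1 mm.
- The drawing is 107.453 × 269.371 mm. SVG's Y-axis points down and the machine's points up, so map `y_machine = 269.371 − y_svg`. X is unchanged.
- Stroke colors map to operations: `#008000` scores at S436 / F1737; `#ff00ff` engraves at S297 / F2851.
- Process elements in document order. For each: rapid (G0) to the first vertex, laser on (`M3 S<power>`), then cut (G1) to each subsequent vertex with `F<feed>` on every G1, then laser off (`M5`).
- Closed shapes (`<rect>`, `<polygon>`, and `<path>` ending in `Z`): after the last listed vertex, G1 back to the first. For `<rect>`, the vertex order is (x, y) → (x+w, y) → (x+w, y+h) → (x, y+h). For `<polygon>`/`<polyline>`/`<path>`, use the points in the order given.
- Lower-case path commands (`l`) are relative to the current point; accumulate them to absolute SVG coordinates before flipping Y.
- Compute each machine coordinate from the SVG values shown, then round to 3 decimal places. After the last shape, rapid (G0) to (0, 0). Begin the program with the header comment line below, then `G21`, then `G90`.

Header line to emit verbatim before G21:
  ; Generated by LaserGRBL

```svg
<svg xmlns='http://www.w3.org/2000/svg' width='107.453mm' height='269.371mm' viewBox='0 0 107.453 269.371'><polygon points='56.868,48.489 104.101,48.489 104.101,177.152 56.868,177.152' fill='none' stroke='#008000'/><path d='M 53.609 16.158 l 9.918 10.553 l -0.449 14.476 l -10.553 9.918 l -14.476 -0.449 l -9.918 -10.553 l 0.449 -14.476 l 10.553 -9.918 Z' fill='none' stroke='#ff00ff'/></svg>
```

1 u = 1 mm; y_m = 269.371 − y.

[1] `<polygon>` rectangle, #008000→score S436 F1737: (56.868,220.882) → (104.101,220.882) → (104.101,92.219) → (56.868,92.219) → (56.868,220.882) (closed)

[2] `<path>` regular polygon, #ff00ff→engrave S297 F2851: (53.609,253.213) → (63.527,242.660) → (63.078,228.184) → (52.525,218.266) → (38.049,218.715) → (28.131,229.268) → (28.580,243.744) → (39.133,253.662) → (53.609,253.213) (closed)

; Generated by LaserGRBL
G21
G90
G0 X56.868 Y220.882
M3 S436
G1 X104.101 Y220.882 F1737
G1 X104.101 Y92.219 F1737
G1 X56.868 Y92.219 F1737
G1 X56.868 Y220.882 F1737
M5
G0 X53.609 Y253.213
M3 S297
G1 X63.527 Y242.660 F2851
G1 X63.078 Y228.184 F2851
G1 X52.525 Y218.266 F2851
G1 X38.049 Y218.715 F2851
G1 X28.131 Y229.268 F2851
G1 X28.580 Y243.744 F2851
G1 X39.133 Y253.662 F2851
G1 X53.609 Y253.213 F2851
M5
G0 X0.000 Y0.000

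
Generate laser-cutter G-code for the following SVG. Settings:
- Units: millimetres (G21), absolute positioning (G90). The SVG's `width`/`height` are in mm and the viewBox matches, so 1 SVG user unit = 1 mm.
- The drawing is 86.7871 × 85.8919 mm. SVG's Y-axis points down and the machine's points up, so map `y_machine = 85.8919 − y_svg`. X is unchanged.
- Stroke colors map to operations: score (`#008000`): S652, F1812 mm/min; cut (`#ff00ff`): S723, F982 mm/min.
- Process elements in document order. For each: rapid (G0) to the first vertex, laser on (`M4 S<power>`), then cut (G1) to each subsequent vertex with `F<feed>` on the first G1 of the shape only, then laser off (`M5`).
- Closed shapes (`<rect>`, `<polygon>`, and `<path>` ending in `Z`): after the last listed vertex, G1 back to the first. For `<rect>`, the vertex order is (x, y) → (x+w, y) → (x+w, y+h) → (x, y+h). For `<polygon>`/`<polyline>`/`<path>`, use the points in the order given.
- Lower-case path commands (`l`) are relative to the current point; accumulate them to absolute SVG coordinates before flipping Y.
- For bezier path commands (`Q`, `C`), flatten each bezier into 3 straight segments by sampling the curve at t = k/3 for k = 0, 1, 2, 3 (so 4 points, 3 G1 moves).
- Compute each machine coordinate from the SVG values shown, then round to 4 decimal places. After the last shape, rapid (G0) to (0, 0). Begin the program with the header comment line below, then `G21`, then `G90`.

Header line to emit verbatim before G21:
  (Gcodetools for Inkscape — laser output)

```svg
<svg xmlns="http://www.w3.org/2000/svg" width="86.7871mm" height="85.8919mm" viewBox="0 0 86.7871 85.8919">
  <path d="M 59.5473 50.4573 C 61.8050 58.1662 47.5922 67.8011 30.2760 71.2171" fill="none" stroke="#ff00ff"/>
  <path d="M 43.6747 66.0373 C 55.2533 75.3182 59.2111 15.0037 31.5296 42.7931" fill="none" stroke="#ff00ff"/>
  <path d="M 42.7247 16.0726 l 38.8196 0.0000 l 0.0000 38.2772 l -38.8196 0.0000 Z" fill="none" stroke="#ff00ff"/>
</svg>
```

(Gcodetools for Inkscape — laser output)
G21
G90
G0 X59.5473 Y35.4346
M4 S723
G1 X56.8099 Y27.3854 F982
G1 X46.0627 Y19.8621
G1 X30.2760 Y14.6748
M5
G0 X43.6747 Y19.8546
M4 S723
G1 X51.8235 Y27.9315 F982
G1 X49.5542 Y47.3609
G1 X31.5296 Y43.0988
M5
G0 X42.7247 Y69.8193
M4 S723
G1 X81.5443 Y69.8193 F982
G1 X81.5443 Y31.5421
G1 X42.7247 Y31.5421
G1 X42.7247 Y69.8193
M5
G0 X0.0000 Y0.0000

1 u = 1 mm; y_m = 85.8919 − y.

[1] `<path>` cubic bezier, #ff00ff→cut S723 F982: (59.5473,35.4346) → (56.8099,27.3854) → (46.0627,19.8621) → (30.2760,14.6748)

[2] `<path>` cubic bezier, #ff00ff→cut S723 F982: (43.6747,19.8546) → (51.8235,27.9315) → (49.5542,47.3609) → (31.5296,43.0988)

[3] `<path>` rectangle, #ff00ff→cut S723 F982: (42.7247,69.8193) → (81.5443,69.8193) → (81.5443,31.5421) → (42.7247,31.5421) → (42.7247,69.8193) (closed)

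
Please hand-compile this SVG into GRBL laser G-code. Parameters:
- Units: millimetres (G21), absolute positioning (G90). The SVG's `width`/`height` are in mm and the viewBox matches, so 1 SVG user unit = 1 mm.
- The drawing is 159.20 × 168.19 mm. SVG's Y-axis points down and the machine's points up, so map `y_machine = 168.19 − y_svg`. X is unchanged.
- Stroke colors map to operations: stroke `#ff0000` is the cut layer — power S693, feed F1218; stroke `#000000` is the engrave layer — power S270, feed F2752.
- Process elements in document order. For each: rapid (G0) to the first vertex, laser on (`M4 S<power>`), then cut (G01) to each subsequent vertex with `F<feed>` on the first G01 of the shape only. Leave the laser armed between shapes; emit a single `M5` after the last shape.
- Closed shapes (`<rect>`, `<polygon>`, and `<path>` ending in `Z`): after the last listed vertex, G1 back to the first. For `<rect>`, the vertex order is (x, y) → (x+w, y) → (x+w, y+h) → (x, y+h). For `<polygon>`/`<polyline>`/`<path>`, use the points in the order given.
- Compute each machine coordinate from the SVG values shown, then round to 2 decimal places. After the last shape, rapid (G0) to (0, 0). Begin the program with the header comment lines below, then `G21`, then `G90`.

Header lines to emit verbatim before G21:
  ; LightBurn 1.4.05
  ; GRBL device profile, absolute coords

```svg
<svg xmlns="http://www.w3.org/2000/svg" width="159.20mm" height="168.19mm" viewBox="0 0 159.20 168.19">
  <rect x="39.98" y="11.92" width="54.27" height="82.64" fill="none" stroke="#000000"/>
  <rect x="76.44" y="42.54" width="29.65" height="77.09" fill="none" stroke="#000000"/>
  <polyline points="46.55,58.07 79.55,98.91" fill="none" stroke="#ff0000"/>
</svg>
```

1 u = 1 mm; y_m = 168.19 − y.

[1] `<rect>` rectangle, #000000→engrave S270 F2752: (39.98,156.27) → (94.25,156.27) → (94.25,73.63) → (39.98,73.63) → (39.98,156.27) (closed)

[2] `<rect>` rectangle, #000000→engrave S270 F2752: (76.44,125.65) → (106.09,125.65) → (106.09,48.56) → (76.44,48.56) → (76.44,125.65) (closed)

[3] `<polyline>` line segment, #ff0000→cut S693 F1218: (46.55,110.12) → (79.55,69.28)

; LightBurn 1.4.05
; GRBL device profile, absolute coords
G21
G90
G0 X39.98 Y156.27
M4 S270
G01 X94.25 Y156.27 F2752
G01 X94.25 Y73.63
G01 X39.98 Y73.63
G01 X39.98 Y156.27
G0 X76.44 Y125.65
M4 S270
G01 X106.09 Y125.65 F2752
G01 X106.09 Y48.56
G01 X76.44 Y48.56
G01 X76.44 Y125.65
G0 X46.55 Y110.12
M4 S693
G01 X79.55 Y69.28 F1218
M5
G0 X0.00 Y0.00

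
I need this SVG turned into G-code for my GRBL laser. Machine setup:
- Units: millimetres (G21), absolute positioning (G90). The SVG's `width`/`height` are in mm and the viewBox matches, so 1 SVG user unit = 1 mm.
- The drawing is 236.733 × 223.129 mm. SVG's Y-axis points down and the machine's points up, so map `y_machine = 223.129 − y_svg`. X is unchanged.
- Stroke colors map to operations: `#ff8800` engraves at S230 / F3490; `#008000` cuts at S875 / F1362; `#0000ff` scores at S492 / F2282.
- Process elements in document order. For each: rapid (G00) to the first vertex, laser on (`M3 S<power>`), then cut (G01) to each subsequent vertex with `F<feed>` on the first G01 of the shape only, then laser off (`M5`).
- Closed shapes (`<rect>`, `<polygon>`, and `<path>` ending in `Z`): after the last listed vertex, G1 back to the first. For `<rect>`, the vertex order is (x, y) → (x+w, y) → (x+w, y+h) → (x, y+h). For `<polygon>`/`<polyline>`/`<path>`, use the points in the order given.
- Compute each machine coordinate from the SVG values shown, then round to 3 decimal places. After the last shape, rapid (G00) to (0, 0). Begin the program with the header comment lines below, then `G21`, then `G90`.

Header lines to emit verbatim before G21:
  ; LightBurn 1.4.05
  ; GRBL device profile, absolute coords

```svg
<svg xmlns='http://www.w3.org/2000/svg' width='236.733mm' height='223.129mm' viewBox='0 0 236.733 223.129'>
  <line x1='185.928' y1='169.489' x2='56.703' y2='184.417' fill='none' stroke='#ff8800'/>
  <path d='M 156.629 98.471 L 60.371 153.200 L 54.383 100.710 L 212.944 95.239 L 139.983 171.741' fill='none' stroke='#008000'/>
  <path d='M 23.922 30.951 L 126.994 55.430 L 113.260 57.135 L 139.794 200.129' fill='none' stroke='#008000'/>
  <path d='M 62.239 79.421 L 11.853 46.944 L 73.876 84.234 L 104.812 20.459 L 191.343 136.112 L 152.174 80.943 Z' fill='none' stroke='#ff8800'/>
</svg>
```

Since the viewBox matches the mm dimensions, user units are millimetres directly. The only transform is the Y-flip y_m = 223.129 − y_svg.

Shape 1 is a line segment drawn with `<line>`. Its stroke #ff8800 means engrave at S230, F3490. After flipping Y the toolpath is (185.928,53.640) → (56.703,38.712).

Shape 2 is a open polyline drawn with `<path>`. Its stroke #008000 means cut at S875, F1362. After flipping Y the toolpath is (156.629,124.658) → (60.371,69.929) → (54.383,122.419) → (212.944,127.890) → (139.983,51.388).

Shape 3 is a open polyline drawn with `<path>`. Its stroke #008000 means cut at S875, F1362. After flipping Y the toolpath is (23.922,192.178) → (126.994,167.699) → (113.260,165.994) → (139.794,23.000).

Shape 4 is a closed polygon drawn with `<path>`. Its stroke #ff8800 means engrave at S230, F3490. After flipping Y the toolpath is (62.239,143.708) → (11.853,176.185) → (73.876,138.895) → (104.812,202.670) → (191.343,87.017) → (152.174,142.186) → (62.239,143.708), returning to the start.

; LightBurn 1.4.05
; GRBL device profile, absolute coords
G21
G90
G00 X185.928 Y53.640
M3 S230
G01 X56.703 Y38.712 F3490
M5
G00 X156.629 Y124.658
M3 S875
G01 X60.371 Y69.929 F1362
G01 X54.383 Y122.419
G01 X212.944 Y127.890
G01 X139.983 Y51.388
M5
G00 X23.922 Y192.178
M3 S875
G01 X126.994 Y167.699 F1362
G01 X113.260 Y165.994
G01 X139.794 Y23.000
M5
G00 X62.239 Y143.708
M3 S230
G01 X11.853 Y176.185 F3490
G01 X73.876 Y138.895
G01 X104.812 Y202.670
G01 X191.343 Y87.017
G01 X152.174 Y142.186
G01 X62.239 Y143.708
M5
G00 X0.000 Y0.000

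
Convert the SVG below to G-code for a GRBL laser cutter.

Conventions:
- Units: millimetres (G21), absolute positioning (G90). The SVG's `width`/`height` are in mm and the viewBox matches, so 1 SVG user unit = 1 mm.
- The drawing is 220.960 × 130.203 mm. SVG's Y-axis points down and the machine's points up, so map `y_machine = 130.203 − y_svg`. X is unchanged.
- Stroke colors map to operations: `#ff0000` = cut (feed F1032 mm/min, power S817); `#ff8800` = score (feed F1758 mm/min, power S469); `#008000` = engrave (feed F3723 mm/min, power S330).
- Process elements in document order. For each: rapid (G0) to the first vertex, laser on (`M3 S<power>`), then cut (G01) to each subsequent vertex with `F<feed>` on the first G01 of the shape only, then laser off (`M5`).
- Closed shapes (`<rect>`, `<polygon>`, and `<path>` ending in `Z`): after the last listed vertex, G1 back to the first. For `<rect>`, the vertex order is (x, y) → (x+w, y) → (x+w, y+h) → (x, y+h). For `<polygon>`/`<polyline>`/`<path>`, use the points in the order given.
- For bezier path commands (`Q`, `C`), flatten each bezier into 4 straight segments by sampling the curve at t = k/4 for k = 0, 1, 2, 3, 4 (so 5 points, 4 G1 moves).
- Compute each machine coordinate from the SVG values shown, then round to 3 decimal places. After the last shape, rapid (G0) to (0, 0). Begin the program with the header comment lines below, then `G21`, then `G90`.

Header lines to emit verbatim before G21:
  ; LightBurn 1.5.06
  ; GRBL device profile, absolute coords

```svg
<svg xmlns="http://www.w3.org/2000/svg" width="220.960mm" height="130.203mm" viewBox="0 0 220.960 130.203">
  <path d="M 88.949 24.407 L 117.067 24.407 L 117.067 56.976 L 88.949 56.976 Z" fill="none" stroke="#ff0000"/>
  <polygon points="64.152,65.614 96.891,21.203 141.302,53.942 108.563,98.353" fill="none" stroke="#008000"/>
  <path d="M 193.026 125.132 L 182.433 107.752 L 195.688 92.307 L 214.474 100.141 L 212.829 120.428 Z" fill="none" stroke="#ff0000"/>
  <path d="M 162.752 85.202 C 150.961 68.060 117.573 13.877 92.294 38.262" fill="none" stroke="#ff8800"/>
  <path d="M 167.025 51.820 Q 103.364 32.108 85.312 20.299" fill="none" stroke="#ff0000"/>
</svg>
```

; LightBurn 1.5.06
; GRBL device profile, absolute coords
G21
G90
G0 X88.949 Y105.796
M3 S817
G01 X117.067 Y105.796 F1032
G01 X117.067 Y73.227
G01 X88.949 Y73.227
G01 X88.949 Y105.796
M5
G0 X64.152 Y64.589
M3 S330
G01 X96.891 Y109.000 F3723
G01 X141.302 Y76.261
G01 X108.563 Y31.850
G01 X64.152 Y64.589
M5
G0 X193.026 Y5.071
M3 S817
G01 X182.433 Y22.451 F1032
G01 X195.688 Y37.896
G01 X214.474 Y30.062
G01 X212.829 Y9.775
G01 X193.026 Y5.071
M5
G0 X162.752 Y45.001
M3 S469
G01 X150.323 Y62.996 F1758
G01 X132.581 Y84.044
G01 X112.310 Y97.305
G01 X92.294 Y91.941
M5
G0 X167.025 Y78.383
M3 S817
G01 X138.045 Y87.745 F1032
G01 X114.766 Y96.119
G01 X97.189 Y103.506
G01 X85.312 Y109.904
M5
G0 X0.000 Y0.000

viewBox `0 0 220.960 130.203` with mm width/height → 1 unit = 1 mm. Flip: y_m = 130.203 − y_svg.

**Shape 1** — `<path>` rectangle, stroke `#ff0000` → cut (S817, F1032). Machine vertices: (88.949,105.796) → (117.067,105.796) → (117.067,73.227) → (88.949,73.227) → (88.949,105.796). Closed: final G1 returns to the first vertex.

**Shape 2** — `<polygon>` regular polygon, stroke `#008000` → engrave (S330, F3723). Machine vertices: (64.152,64.589) → (96.891,109.000) → (141.302,76.261) → (108.563,31.850) → (64.152,64.589). Closed: final G1 returns to the first vertex.

**Shape 3** — `<path>` regular polygon, stroke `#ff0000` → cut (S817, F1032). Machine vertices: (193.026,5.071) → (182.433,22.451) → (195.688,37.896) → (214.474,30.062) → (212.829,9.775) → (193.026,5.071). Closed: final G1 returns to the first vertex.

**Shape 4** — `<path>` cubic bezier, stroke `#ff8800` → score (S469, F1758). Control points (SVG): P0=(162.752,85.202), P1=(150.961,68.060), P2=(117.573,13.877), P3=(92.294,38.262); sampled at t=k/4. Machine vertices: (162.752,45.001) → (150.323,62.996) → (132.581,84.044) → (112.310,97.305) → (92.294,91.941). Open path.

**Shape 5** — `<path>` quadratic bezier, stroke `#ff0000` → cut (S817, F1032). Control points (SVG): P0=(167.025,51.820), P1=(103.364,32.108), P2=(85.312,20.299); sampled at t=k/4. Machine vertices: (167.025,78.383) → (138.045,87.745) → (114.766,96.119) → (97.189,103.506) → (85.312,109.904). Open path.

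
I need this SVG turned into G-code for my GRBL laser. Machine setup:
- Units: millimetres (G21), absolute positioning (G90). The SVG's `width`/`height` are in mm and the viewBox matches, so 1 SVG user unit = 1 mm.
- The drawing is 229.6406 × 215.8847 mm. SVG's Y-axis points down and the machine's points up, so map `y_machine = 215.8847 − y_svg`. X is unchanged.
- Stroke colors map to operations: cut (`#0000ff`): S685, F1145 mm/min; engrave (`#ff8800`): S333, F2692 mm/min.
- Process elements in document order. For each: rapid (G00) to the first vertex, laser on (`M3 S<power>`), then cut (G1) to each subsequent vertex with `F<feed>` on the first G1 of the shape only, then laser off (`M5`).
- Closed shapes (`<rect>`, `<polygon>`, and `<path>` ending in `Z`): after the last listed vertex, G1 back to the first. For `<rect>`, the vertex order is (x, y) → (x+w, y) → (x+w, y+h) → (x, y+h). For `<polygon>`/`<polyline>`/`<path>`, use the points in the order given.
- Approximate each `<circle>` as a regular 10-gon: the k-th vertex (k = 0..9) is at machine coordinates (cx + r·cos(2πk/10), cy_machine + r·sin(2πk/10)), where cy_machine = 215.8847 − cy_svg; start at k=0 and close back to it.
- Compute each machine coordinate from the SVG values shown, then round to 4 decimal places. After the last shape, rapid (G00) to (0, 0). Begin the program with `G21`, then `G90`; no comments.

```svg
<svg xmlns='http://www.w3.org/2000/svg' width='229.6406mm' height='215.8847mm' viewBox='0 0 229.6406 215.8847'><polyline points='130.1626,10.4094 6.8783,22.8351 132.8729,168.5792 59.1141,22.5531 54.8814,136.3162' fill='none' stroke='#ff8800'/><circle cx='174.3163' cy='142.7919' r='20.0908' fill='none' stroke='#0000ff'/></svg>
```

G21
G90
G00 X130.1626 Y205.4753
M3 S333
G1 X6.8783 Y193.0496 F2692
G1 X132.8729 Y47.3055
G1 X59.1141 Y193.3316
G1 X54.8814 Y79.5685
M5
G00 X194.4071 Y73.0928
M3 S685
G1 X190.5701 Y84.9019 F1145
G1 X180.5247 Y92.2003
G1 X168.1079 Y92.2003
G1 X158.0625 Y84.9019
G1 X154.2255 Y73.0928
G1 X158.0625 Y61.2837
G1 X168.1079 Y53.9853
G1 X180.5247 Y53.9853
G1 X190.5701 Y61.2837
G1 X194.4071 Y73.0928
M5
G00 X0.0000 Y0.0000

1 u = 1 mm; y_m = 215.8847 − y.

[1] `<polyline>` open polyline, #ff8800→engrave S333 F2692: (130.1626,205.4753) → (6.8783,193.0496) → (132.8729,47.3055) → (59.1141,193.3316) → (54.8814,79.5685)

[2] `<circle>` circle, #0000ff→cut S685 F1145: (194.4071,73.0928) → (190.5701,84.9019) → (180.5247,92.2003) → (168.1079,92.2003) → (158.0625,84.9019) → (154.2255,73.0928) → (158.0625,61.2837) → (168.1079,53.9853) → (180.5247,53.9853) → (190.5701,61.2837) → (194.4071,73.0928) (closed)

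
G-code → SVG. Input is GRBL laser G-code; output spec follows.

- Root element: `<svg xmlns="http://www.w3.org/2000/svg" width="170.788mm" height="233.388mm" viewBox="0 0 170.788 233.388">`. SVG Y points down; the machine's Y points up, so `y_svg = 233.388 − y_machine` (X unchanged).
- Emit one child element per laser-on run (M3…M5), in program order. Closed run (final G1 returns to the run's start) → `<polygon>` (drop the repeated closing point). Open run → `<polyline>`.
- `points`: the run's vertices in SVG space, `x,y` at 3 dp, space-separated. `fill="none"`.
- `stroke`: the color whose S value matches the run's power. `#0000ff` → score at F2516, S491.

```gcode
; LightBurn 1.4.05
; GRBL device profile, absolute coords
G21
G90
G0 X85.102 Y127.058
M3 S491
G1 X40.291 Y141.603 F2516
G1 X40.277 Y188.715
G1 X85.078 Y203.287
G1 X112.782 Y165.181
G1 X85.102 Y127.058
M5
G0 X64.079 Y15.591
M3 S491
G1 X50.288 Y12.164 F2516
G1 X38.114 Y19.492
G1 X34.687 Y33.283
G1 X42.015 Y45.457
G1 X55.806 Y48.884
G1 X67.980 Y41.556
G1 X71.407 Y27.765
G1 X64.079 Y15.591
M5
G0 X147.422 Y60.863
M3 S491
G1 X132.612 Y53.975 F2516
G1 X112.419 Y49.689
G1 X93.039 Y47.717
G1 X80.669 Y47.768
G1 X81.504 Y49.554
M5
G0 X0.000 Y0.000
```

y_svg = 233.388 − y_m. Every run uses S491, so all elements get stroke `#0000ff` (score).

[1] closed run; points: 85.102,106.330 40.291,91.785 40.277,44.673 85.078,30.101 112.782,68.207

[2] closed run; points: 64.079,217.797 50.288,221.224 38.114,213.896 34.687,200.105 42.015,187.931 55.806,184.504 67.980,191.832 71.407,205.623

[3] open run; points: 147.422,172.525 132.612,179.413 112.419,183.699 93.039,185.671 80.669,185.620 81.504,183.834

<svg xmlns="http://www.w3.org/2000/svg" width="170.788mm" height="233.388mm" viewBox="0 0 170.788 233.388">
  <polygon points="85.102,106.330 40.291,91.785 40.277,44.673 85.078,30.101 112.782,68.207" fill="none" stroke="#0000ff"/>
  <polygon points="64.079,217.797 50.288,221.224 38.114,213.896 34.687,200.105 42.015,187.931 55.806,184.504 67.980,191.832 71.407,205.623" fill="none" stroke="#0000ff"/>
  <polyline points="147.422,172.525 132.612,179.413 112.419,183.699 93.039,185.671 80.669,185.620 81.504,183.834" fill="none" stroke="#0000ff"/>
</svg>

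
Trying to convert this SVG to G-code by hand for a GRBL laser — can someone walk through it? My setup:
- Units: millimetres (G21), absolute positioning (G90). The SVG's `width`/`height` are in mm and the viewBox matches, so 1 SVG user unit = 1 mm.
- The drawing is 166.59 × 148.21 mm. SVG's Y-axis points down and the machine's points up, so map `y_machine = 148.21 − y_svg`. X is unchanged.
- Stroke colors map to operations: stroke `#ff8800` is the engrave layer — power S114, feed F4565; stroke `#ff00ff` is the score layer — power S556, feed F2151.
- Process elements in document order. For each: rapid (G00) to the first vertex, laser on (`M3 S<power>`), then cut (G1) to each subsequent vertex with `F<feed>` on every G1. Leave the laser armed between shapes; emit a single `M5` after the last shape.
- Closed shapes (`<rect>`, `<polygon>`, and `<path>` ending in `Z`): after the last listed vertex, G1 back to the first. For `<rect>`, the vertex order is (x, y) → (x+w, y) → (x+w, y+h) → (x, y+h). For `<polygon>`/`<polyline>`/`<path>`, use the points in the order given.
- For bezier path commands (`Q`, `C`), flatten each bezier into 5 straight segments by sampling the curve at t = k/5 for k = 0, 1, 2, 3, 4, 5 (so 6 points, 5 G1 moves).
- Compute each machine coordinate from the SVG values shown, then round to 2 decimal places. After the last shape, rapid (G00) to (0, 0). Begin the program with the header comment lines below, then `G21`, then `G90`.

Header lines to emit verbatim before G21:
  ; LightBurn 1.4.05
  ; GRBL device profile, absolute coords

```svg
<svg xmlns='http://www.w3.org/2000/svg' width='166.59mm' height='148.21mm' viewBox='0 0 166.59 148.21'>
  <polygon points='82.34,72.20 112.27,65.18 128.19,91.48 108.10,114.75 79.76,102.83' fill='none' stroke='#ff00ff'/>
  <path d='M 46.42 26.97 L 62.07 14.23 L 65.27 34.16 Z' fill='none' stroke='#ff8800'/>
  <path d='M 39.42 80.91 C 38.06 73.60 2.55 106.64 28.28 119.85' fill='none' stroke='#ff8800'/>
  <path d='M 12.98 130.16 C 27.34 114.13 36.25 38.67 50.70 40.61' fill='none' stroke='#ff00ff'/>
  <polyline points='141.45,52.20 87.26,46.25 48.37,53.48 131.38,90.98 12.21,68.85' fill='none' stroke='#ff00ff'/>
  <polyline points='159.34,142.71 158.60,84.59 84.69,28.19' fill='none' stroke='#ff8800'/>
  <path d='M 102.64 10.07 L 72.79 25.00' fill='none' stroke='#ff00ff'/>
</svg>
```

; LightBurn 1.4.05
; GRBL device profile, absolute coords
G21
G90
G00 X82.34 Y76.01
M3 S556
G1 X112.27 Y83.03 F2151
G1 X128.19 Y56.73 F2151
G1 X108.10 Y33.46 F2151
G1 X79.76 Y45.38 F2151
G1 X82.34 Y76.01 F2151
G00 X46.42 Y121.24
M3 S114
G1 X62.07 Y133.98 F4565
G1 X65.27 Y114.05 F4565
G1 X46.42 Y121.24 F4565
G00 X39.42 Y67.30
M3 S114
G1 X35.27 Y67.33 F4565
G1 X27.50 Y60.56 F4565
G1 X20.69 Y49.88 F4565
G1 X19.43 Y38.18 F4565
G1 X28.28 Y28.36 F4565
G00 X12.98 Y18.05
M3 S556
G1 X21.03 Y33.70 F2151
G1 X28.30 Y57.06 F2151
G1 X35.32 Y81.53 F2151
G1 X42.61 Y100.57 F2151
G1 X50.70 Y107.60 F2151
G00 X141.45 Y96.01
M3 S556
G1 X87.26 Y101.96 F2151
G1 X48.37 Y94.73 F2151
G1 X131.38 Y57.23 F2151
G1 X12.21 Y79.36 F2151
G00 X159.34 Y5.50
M3 S114
G1 X158.60 Y63.62 F4565
G1 X84.69 Y120.02 F4565
G00 X102.64 Y138.14
M3 S556
G1 X72.79 Y123.21 F2151
M5
G00 X0.00 Y0.00

1 u = 1 mm; y_m = 148.21 − y.

[1] `<polygon>` regular polygon, #ff00ff→score S556 F2151: (82.34,76.01) → (112.27,83.03) → (128.19,56.73) → (108.10,33.46) → (79.76,45.38) → (82.34,76.01) (closed)

[2] `<path>` regular polygon, #ff8800→engrave S114 F4565: (46.42,121.24) → (62.07,133.98) → (65.27,114.05) → (46.42,121.24) (closed)

[3] `<path>` cubic bezier, #ff8800→engrave S114 F4565: (39.42,67.30) → (35.27,67.33) → (27.50,60.56) → (20.69,49.88) → (19.43,38.18) → (28.28,28.36)

[4] `<path>` cubic bezier, #ff00ff→score S556 F2151: (12.98,18.05) → (21.03,33.70) → (28.30,57.06) → (35.32,81.53) → (42.61,100.57) → (50.70,107.60)

[5] `<polyline>` open polyline, #ff00ff→score S556 F2151: (141.45,96.01) → (87.26,101.96) → (48.37,94.73) → (131.38,57.23) → (12.21,79.36)

[6] `<polyline>` open polyline, #ff8800→engrave S114 F4565: (159.34,5.50) → (158.60,63.62) → (84.69,120.02)

[7] `<path>` line segment, #ff00ff→score S556 F2151: (102.64,138.14) → (72.79,123.21)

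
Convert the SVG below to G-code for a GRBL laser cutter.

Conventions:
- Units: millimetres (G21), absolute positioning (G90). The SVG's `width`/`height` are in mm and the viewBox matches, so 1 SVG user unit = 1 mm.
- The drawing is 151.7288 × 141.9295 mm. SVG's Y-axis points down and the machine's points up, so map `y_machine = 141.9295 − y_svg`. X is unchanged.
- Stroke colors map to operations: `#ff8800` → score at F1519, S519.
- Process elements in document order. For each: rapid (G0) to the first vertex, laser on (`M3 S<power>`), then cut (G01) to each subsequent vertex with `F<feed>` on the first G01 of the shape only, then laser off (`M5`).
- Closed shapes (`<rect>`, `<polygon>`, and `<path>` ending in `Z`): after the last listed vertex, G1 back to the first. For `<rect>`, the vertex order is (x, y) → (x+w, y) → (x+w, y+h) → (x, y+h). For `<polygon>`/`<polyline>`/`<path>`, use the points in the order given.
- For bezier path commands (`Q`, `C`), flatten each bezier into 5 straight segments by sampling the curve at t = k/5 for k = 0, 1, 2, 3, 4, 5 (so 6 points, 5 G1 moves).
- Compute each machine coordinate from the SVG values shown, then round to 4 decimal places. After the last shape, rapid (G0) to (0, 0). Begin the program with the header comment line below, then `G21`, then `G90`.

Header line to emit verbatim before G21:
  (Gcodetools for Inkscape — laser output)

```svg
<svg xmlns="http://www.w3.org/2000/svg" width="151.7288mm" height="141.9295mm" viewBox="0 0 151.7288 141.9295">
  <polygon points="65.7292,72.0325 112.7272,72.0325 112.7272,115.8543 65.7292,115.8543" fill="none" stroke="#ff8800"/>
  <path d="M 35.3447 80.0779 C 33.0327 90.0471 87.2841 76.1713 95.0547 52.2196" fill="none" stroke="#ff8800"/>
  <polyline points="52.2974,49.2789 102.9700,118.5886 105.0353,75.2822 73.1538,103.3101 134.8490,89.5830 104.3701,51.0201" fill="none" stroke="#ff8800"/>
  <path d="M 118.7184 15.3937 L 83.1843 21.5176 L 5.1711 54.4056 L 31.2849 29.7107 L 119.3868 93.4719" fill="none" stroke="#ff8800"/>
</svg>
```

1 u = 1 mm; y_m = 141.9295 − y.

[1] `<polygon>` rectangle, #ff8800→score S519 F1519: (65.7292,69.8970) → (112.7272,69.8970) → (112.7272,26.0752) → (65.7292,26.0752) → (65.7292,69.8970) (closed)

[2] `<path>` cubic bezier, #ff8800→score S519 F1519: (35.3447,61.8516) → (39.9208,58.6213) → (53.1259,60.4529) → (70.0140,66.6855) → (85.6390,76.6581) → (95.0547,89.7099)

[3] `<polyline>` open polyline, #ff8800→score S519 F1519: (52.2974,92.6506) → (102.9700,23.3409) → (105.0353,66.6473) → (73.1538,38.6194) → (134.8490,52.3465) → (104.3701,90.9094)

[4] `<path>` open polyline, #ff8800→score S519 F1519: (118.7184,126.5358) → (83.1843,120.4119) → (5.1711,87.5239) → (31.2849,112.2188) → (119.3868,48.4576)

(Gcodetools for Inkscape — laser output)
G21
G90
G0 X65.7292 Y69.8970
M3 S519
G01 X112.7272 Y69.8970 F1519
G01 X112.7272 Y26.0752
G01 X65.7292 Y26.0752
G01 X65.7292 Y69.8970
M5
G0 X35.3447 Y61.8516
M3 S519
G01 X39.9208 Y58.6213 F1519
G01 X53.1259 Y60.4529
G01 X70.0140 Y66.6855
G01 X85.6390 Y76.6581
G01 X95.0547 Y89.7099
M5
G0 X52.2974 Y92.6506
M3 S519
G01 X102.9700 Y23.3409 F1519
G01 X105.0353 Y66.6473
G01 X73.1538 Y38.6194
G01 X134.8490 Y52.3465
G01 X104.3701 Y90.9094
M5
G0 X118.7184 Y126.5358
M3 S519
G01 X83.1843 Y120.4119 F1519
G01 X5.1711 Y87.5239
G01 X31.2849 Y112.2188
G01 X119.3868 Y48.4576
M5
G0 X0.0000 Y0.0000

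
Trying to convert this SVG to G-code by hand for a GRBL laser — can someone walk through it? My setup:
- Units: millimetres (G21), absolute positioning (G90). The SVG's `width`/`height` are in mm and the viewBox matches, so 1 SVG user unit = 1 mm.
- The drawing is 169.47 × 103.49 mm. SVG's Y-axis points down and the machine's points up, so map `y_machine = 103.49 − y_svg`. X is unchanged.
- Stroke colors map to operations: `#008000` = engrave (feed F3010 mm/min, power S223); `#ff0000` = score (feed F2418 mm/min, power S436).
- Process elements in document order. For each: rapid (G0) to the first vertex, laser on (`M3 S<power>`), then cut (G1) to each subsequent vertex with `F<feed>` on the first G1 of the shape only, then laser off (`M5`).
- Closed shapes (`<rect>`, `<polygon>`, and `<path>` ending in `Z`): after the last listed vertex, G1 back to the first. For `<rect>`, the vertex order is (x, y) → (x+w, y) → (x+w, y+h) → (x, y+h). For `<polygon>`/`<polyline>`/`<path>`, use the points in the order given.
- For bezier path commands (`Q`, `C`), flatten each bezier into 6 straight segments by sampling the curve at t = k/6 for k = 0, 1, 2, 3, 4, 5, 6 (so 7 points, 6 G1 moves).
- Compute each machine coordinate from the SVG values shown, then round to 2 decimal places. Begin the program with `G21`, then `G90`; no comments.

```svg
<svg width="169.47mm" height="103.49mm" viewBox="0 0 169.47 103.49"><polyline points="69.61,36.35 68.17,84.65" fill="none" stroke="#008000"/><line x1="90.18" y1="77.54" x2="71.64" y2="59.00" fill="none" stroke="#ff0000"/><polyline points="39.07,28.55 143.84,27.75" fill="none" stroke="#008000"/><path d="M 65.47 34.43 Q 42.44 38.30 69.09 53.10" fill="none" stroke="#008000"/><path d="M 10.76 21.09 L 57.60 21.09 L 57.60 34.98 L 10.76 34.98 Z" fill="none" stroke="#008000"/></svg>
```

1 u = 1 mm; y_m = 103.49 − y.

[1] `<polyline>` line segment, #008000→engrave S223 F3010: (69.61,67.14) → (68.17,18.84)

[2] `<line>` line segment, #ff0000→score S436 F2418: (90.18,25.95) → (71.64,44.49)

[3] `<polyline>` line segment, #008000→engrave S223 F3010: (39.07,74.94) → (143.84,75.74)

[4] `<path>` quadratic bezier, #008000→engrave S223 F3010: (65.47,69.06) → (59.17,67.47) → (55.64,65.27) → (54.86,62.46) → (56.84,59.04) → (61.59,55.02) → (69.09,50.39)

[5] `<path>` rectangle, #008000→engrave S223 F3010: (10.76,82.40) → (57.60,82.40) → (57.60,68.51) → (10.76,68.51) → (10.76,82.40) (closed)

G21
G90
G0 X69.61 Y67.14
M3 S223
G1 X68.17 Y18.84 F3010
M5
G0 X90.18 Y25.95
M3 S436
G1 X71.64 Y44.49 F2418
M5
G0 X39.07 Y74.94
M3 S223
G1 X143.84 Y75.74 F3010
M5
G0 X65.47 Y69.06
M3 S223
G1 X59.17 Y67.47 F3010
G1 X55.64 Y65.27
G1 X54.86 Y62.46
G1 X56.84 Y59.04
G1 X61.59 Y55.02
G1 X69.09 Y50.39
M5
G0 X10.76 Y82.40
M3 S223
G1 X57.60 Y82.40 F3010
G1 X57.60 Y68.51
G1 X10.76 Y68.51
G1 X10.76 Y82.40
M5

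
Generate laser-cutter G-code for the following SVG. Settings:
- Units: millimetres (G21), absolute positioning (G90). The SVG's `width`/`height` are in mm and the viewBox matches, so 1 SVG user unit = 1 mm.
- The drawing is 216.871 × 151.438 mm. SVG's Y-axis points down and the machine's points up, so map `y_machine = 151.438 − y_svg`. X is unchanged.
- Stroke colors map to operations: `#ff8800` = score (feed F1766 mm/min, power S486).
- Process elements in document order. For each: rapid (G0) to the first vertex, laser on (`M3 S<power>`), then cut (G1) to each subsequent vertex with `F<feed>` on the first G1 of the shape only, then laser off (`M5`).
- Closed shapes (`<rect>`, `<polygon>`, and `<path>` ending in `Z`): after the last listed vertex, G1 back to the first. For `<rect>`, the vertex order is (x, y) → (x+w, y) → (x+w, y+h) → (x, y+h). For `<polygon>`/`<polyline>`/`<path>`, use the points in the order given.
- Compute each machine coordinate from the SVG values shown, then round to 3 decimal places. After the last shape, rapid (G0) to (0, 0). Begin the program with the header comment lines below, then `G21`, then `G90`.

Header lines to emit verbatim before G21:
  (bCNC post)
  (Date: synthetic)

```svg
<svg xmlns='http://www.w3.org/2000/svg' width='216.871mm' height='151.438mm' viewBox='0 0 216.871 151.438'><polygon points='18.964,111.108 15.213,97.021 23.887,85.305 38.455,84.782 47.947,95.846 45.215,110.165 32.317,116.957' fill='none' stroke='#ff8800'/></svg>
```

Since the viewBox matches the mm dimensions, user units are millimetres directly. The only transform is the Y-flip y_m = 151.438 − y_svg.

Shape 1 is a regular polygon drawn with `<polygon>`. Its stroke #ff8800 means score at S486, F1766. After flipping Y the toolpath is (18.964,40.330) → (15.213,54.417) → (23.887,66.133) → (38.455,66.656) → (47.947,55.592) → (45.215,41.273) → (32.317,34.481) → (18.964,40.330), returning to the start.

(bCNC post)
(Date: synthetic)
G21
G90
G0 X18.964 Y40.330
M3 S486
G1 X15.213 Y54.417 F1766
G1 X23.887 Y66.133
G1 X38.455 Y66.656
G1 X47.947 Y55.592
G1 X45.215 Y41.273
G1 X32.317 Y34.481
G1 X18.964 Y40.330
M5
G0 X0.000 Y0.000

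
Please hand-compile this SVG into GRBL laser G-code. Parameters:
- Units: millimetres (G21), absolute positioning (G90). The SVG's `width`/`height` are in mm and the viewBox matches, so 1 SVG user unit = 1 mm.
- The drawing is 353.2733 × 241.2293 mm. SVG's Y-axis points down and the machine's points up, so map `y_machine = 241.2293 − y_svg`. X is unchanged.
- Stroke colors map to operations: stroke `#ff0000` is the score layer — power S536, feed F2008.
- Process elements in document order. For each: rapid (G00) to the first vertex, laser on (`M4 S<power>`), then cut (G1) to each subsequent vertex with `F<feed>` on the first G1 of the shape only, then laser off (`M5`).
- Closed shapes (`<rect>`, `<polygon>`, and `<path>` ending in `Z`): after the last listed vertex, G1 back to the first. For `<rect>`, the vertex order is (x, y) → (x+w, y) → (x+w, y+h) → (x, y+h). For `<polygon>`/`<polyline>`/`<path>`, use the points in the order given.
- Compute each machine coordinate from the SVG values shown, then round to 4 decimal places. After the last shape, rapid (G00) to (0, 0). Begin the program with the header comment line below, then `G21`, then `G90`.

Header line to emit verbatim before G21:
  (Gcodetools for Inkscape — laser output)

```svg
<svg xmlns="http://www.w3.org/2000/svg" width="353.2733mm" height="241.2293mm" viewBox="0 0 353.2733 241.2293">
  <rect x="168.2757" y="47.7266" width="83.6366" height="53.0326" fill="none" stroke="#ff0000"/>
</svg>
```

(Gcodetools for Inkscape — laser output)
G21
G90
G00 X168.2757 Y193.5027
M4 S536
G1 X251.9123 Y193.5027 F2008
G1 X251.9123 Y140.4701
G1 X168.2757 Y140.4701
G1 X168.2757 Y193.5027
M5
G00 X0.0000 Y0.0000

1 u = 1 mm; y_m = 241.2293 − y.

[1] `<rect>` rectangle, #ff0000→score S536 F2008: (168.2757,193.5027) → (251.9123,193.5027) → (251.9123,140.4701) → (168.2757,140.4701) → (168.2757,193.5027) (closed)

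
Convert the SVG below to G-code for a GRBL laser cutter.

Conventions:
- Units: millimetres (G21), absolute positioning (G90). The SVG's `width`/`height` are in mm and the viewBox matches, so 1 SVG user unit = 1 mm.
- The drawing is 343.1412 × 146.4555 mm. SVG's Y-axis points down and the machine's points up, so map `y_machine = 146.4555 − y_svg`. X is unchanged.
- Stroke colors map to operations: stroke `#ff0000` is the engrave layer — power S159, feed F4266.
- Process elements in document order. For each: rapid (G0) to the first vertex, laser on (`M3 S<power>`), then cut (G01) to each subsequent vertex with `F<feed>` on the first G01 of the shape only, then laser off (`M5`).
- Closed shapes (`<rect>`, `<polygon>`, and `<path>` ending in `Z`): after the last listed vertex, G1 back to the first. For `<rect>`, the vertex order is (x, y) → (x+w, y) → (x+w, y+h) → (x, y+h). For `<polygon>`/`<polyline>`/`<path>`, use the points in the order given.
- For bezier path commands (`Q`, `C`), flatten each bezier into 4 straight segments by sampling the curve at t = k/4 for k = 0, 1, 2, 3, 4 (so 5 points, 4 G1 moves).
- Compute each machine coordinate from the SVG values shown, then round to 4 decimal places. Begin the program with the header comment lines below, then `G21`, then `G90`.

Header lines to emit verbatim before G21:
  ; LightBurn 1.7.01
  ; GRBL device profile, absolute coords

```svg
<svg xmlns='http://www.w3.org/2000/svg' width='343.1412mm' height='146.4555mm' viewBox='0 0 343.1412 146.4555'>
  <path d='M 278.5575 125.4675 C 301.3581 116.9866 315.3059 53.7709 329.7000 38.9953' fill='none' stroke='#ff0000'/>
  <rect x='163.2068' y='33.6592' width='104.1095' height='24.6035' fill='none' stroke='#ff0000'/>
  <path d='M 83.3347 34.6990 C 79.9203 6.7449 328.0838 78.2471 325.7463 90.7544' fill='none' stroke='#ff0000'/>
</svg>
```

Since the viewBox matches the mm dimensions, user units are millimetres directly. The only transform is the Y-flip y_m = 146.4555 − y_svg.

Shape 1 is a cubic bezier drawn with `<path>`. Its stroke #ff0000 means engrave at S159, F4266. After flipping Y the toolpath is (278.5575,20.9880) → (294.1433,35.9993) → (307.2812,61.8636) → (318.8428,88.9081) → (329.7000,107.4602).

Shape 2 is a rectangle drawn with `<rect>`. Its stroke #ff0000 means engrave at S159, F4266. After flipping Y the toolpath is (163.2068,112.7963) → (267.3163,112.7963) → (267.3163,88.1928) → (163.2068,88.1928) → (163.2068,112.7963), returning to the start.

Shape 3 is a cubic bezier drawn with `<path>`. Its stroke #ff0000 means engrave at S159, F4266. After flipping Y the toolpath is (83.3347,111.7565) → (120.0998,116.5498) → (204.1367,98.9018) → (288.3755,73.6673) → (325.7463,55.7011).

; LightBurn 1.7.01
; GRBL device profile, absolute coords
G21
G90
G0 X278.5575 Y20.9880
M3 S159
G01 X294.1433 Y35.9993 F4266
G01 X307.2812 Y61.8636
G01 X318.8428 Y88.9081
G01 X329.7000 Y107.4602
M5
G0 X163.2068 Y112.7963
M3 S159
G01 X267.3163 Y112.7963 F4266
G01 X267.3163 Y88.1928
G01 X163.2068 Y88.1928
G01 X163.2068 Y112.7963
M5
G0 X83.3347 Y111.7565
M3 S159
G01 X120.0998 Y116.5498 F4266
G01 X204.1367 Y98.9018
G01 X288.3755 Y73.6673
G01 X325.7463 Y55.7011
M5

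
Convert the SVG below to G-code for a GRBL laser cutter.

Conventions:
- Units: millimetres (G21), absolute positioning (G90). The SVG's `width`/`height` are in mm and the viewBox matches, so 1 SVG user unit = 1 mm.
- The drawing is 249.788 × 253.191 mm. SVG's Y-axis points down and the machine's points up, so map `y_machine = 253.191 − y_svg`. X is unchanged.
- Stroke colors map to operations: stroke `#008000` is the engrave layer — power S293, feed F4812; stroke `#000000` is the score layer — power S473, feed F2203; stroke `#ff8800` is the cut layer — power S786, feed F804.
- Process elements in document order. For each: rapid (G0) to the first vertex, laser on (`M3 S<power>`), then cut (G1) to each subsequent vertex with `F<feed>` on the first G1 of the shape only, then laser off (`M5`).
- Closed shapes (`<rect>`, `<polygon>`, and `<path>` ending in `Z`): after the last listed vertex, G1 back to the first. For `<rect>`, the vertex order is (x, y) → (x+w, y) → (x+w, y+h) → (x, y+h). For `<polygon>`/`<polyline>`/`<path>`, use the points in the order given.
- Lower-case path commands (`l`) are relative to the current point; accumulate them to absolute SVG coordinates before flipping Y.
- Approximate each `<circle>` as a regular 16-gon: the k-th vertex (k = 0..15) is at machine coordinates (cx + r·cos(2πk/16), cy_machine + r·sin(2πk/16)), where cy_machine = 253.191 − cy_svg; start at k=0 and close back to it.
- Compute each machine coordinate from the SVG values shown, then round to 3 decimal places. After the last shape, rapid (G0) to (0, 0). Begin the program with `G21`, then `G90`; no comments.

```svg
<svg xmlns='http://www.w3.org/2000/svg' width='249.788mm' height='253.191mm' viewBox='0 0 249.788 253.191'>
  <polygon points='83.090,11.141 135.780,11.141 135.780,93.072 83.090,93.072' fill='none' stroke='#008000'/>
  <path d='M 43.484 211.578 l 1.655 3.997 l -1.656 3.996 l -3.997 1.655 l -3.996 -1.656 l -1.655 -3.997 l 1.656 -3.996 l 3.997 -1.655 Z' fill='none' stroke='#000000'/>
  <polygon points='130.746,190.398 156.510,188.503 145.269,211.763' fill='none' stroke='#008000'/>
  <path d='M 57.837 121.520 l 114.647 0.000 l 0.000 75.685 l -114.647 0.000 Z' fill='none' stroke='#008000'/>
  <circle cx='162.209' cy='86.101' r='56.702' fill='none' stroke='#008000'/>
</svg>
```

G21
G90
G0 X83.090 Y242.050
M3 S293
G1 X135.780 Y242.050 F4812
G1 X135.780 Y160.119
G1 X83.090 Y160.119
G1 X83.090 Y242.050
M5
G0 X43.484 Y41.613
M3 S473
G1 X45.139 Y37.616 F2203
G1 X43.483 Y33.620
G1 X39.486 Y31.965
G1 X35.490 Y33.621
G1 X33.835 Y37.618
G1 X35.491 Y41.614
G1 X39.488 Y43.269
G1 X43.484 Y41.613
M5
G0 X130.746 Y62.793
M3 S293
G1 X156.510 Y64.688 F4812
G1 X145.269 Y41.428
G1 X130.746 Y62.793
M5
G0 X57.837 Y131.671
M3 S293
G1 X172.484 Y131.671 F4812
G1 X172.484 Y55.986
G1 X57.837 Y55.986
G1 X57.837 Y131.671
M5
G0 X218.911 Y167.090
M3 S293
G1 X214.595 Y188.789 F4812
G1 X202.303 Y207.184
G1 X183.908 Y219.476
G1 X162.209 Y223.792
G1 X140.510 Y219.476
G1 X122.115 Y207.184
G1 X109.823 Y188.789
G1 X105.507 Y167.090
G1 X109.823 Y145.391
G1 X122.115 Y126.996
G1 X140.510 Y114.704
G1 X162.209 Y110.388
G1 X183.908 Y114.704
G1 X202.303 Y126.996
G1 X214.595 Y145.391
G1 X218.911 Y167.090
M5
G0 X0.000 Y0.000

1 u = 1 mm; y_m = 253.191 − y.

[1] `<polygon>` rectangle, #008000→engrave S293 F4812: (83.090,242.050) → (135.780,242.050) → (135.780,160.119) → (83.090,160.119) → (83.090,242.050) (closed)

[2] `<path>` regular polygon, #000000→score S473 F2203: (43.484,41.613) → (45.139,37.616) → (43.483,33.620) → (39.486,31.965) → (35.490,33.621) → (33.835,37.618) → (35.491,41.614) → (39.488,43.269) → (43.484,41.613) (closed)

[3] `<polygon>` regular polygon, #008000→engrave S293 F4812: (130.746,62.793) → (156.510,64.688) → (145.269,41.428) → (130.746,62.793) (closed)

[4] `<path>` rectangle, #008000→engrave S293 F4812: (57.837,131.671) → (172.484,131.671) → (172.484,55.986) → (57.837,55.986) → (57.837,131.671) (closed)

[5] `<circle>` circle, #008000→engrave S293 F4812: (218.911,167.090) → (214.595,188.789) → (202.303,207.184) → (183.908,219.476) → (162.209,223.792) → (140.510,219.476) → (122.115,207.184) → (109.823,188.789) → (105.507,167.090) → (109.823,145.391) → (122.115,126.996) → (140.510,114.704) → (162.209,110.388) → (183.908,114.704) → (202.303,126.996) → (214.595,145.391) → (218.911,167.090) (closed)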